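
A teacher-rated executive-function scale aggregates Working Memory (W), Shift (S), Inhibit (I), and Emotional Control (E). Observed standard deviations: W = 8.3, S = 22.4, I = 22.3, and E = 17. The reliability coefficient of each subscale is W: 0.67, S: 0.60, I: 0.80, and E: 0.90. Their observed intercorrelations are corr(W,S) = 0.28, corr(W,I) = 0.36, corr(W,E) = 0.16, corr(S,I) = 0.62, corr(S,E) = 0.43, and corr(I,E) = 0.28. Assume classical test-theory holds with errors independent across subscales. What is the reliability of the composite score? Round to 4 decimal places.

0.8743

Var(W+S+I+E) = 8.3² + 22.4² + 22.3² + 17² + 2·[8.3·22.4·0.28 + 8.3·22.3·0.36 + 8.3·17·0.16 + 22.4·22.3·0.62 + 22.4·17·0.43 + 22.3·17·0.28] = 1356.94 + 1441.72 = 2798.66.
Because errors are independent across components, Cov(Tᵢ,Tⱼ) = Cov(Xᵢ,Xⱼ); the off-diagonal part of the true-score variance is the same as above.
True-score variance = [8.3²·0.67 + 22.4²·0.60 + 22.3²·0.80 + 17²·0.90] + 1441.72 = 1005.14 + 1441.72 = 2446.87.
Reliability = 2446.87 / 2798.66 = 0.8743.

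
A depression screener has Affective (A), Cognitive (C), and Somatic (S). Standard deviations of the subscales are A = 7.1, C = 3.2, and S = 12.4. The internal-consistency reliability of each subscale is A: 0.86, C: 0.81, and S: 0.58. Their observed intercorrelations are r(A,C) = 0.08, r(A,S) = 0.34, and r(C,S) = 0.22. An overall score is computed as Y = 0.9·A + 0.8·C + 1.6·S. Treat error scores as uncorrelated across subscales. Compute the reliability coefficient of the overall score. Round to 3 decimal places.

0.688

Var(Y) = 0.9²·7.1² + 0.8²·3.2² + 1.6²·12.4² + 2·[0.72·7.1·3.2·0.08 + 1.44·7.1·12.4·0.34 + 1.28·3.2·12.4·0.22] = 441.011 + 111.174 = 552.185.
Under uncorrelated errors the observed covariances equal the true-score covariances, so only the own-variance terms attenuate.
True-score variance = [0.9²·7.1²·0.86 + 0.8²·3.2²·0.81 + 1.6²·12.4²·0.58] + 111.174 = 268.727 + 111.174 = 379.901.
Reliability = 379.901 / 552.185 = 0.688.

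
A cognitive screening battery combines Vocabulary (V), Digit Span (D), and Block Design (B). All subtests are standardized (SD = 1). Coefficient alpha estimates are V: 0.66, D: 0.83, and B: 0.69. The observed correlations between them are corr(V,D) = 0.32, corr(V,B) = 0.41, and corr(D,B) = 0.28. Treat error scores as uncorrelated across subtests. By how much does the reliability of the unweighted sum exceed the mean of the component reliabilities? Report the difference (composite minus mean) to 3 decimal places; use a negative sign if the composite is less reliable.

Var(sum) = 3 + 2.02 = 5.02; true-score variance = 2.18 + 2.02 = 4.2; composite reliability = 0.8367.
Mean component reliability = 0.7267.
Difference = 0.8367 − 0.7267 = 0.110.

0.110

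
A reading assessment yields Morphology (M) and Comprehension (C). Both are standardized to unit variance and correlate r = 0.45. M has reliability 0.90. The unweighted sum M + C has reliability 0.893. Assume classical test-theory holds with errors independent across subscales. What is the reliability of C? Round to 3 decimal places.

0.790

Var(M+C) = 2 + 2·0.45 = 2.900.
True-score variance = ρ_M + ρ_C + 2·0.45, so 0.893 = (0.90 + ρ_C + 0.90) / 2.900.
ρ_C = 0.893·2.900 − 0.90 − 0.90 = 0.790.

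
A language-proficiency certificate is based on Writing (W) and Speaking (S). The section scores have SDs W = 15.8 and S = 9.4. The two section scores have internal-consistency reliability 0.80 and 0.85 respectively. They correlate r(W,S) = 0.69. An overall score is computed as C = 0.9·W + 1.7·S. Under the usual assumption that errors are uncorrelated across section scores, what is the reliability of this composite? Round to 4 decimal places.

Var(C) = 0.9²·15.8² + 1.7²·9.4² + 2·[1.53·15.8·9.4·0.69] = 457.569 + 313.585 = 771.154.
With uncorrelated errors the cross-covariances are all true-score covariance, so they carry over unchanged; only the diagonal terms shrink to ρᵢσᵢ².
True-score variance = [0.9²·15.8²·0.80 + 1.7²·9.4²·0.85] + 313.585 = 378.823 + 313.585 = 692.408.
Reliability = 692.408 / 771.154 = 0.8979.

0.8979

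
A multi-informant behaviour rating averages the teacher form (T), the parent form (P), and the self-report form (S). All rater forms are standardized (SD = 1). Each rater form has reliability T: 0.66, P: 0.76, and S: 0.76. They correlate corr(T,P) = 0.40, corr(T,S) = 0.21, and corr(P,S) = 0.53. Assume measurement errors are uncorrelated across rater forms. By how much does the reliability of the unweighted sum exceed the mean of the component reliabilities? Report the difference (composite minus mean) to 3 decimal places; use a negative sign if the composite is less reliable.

Var(sum) = 3 + 2.28 = 5.28; true-score variance = 2.18 + 2.28 = 4.46; composite reliability = 0.8447.
Mean component reliability = 0.7267.
Difference = 0.8447 − 0.7267 = 0.118.

0.118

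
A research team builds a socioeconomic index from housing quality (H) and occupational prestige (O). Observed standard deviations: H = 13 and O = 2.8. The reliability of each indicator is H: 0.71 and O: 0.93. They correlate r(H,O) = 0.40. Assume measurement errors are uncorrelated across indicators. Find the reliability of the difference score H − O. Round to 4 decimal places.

Var(H−O) = 13² + 2.8² − 2·13·2.8·0.40 = 176.84 − 29.12 = 147.72.
Because errors are independent across components, Cov(Tᵢ,Tⱼ) = Cov(Xᵢ,Xⱼ); the off-diagonal part of the true-score variance is the same as above.
True-score variance = [13²·0.71 + 2.8²·0.93] − 29.12 = 127.281 − 29.12 = 98.1612.
Reliability = 98.1612 / 147.72 = 0.6645.

0.6645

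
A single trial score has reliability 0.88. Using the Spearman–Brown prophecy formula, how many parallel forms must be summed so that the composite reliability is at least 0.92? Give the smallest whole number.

2

k ≥ ρ*(1−ρ₁)/(ρ₁(1−ρ*)) = 0.92·0.12 / (0.88·0.08) = 1.568.
Smallest integer k = 2.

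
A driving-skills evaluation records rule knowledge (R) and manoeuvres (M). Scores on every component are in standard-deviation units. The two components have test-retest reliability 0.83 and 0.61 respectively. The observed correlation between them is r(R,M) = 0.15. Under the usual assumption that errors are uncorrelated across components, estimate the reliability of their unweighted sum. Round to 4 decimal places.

Var(R+M) = 2 + 2·[0.15] = 2 + 0.3 = 2.3.
With uncorrelated errors the cross-covariances are all true-score covariance, so they carry over unchanged; only the diagonal terms shrink to ρᵢσᵢ².
True-score variance = [0.83 + 0.61] + 0.3 = 1.44 + 0.3 = 1.74.
Reliability = 1.74 / 2.3 = 0.7565.

0.7565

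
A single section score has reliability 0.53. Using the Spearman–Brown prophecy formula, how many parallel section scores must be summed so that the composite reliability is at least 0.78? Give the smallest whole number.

k ≥ ρ*(1−ρ₁)/(ρ₁(1−ρ*)) = 0.78·0.47 / (0.53·0.22) = 3.144.
Smallest integer k = 4.

4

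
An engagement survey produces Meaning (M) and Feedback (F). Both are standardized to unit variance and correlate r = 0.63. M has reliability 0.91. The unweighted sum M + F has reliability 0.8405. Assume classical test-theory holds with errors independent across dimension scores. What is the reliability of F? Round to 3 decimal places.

Var(M+F) = 2 + 2·0.63 = 3.260.
True-score variance = ρ_M + ρ_F + 2·0.63, so 0.8405 = (0.91 + ρ_F + 1.26) / 3.260.
ρ_F = 0.8405·3.260 − 0.91 − 1.26 = 0.570.

0.570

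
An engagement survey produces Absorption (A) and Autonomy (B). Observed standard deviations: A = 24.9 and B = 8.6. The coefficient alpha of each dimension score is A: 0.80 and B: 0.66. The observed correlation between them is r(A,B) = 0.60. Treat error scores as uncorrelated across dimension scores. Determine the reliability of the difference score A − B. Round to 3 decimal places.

0.659

Var(A−B) = 24.9² + 8.6² − 2·24.9·8.6·0.60 = 693.97 − 256.968 = 437.002.
Under uncorrelated errors the observed covariances equal the true-score covariances, so only the own-variance terms attenuate.
True-score variance = [24.9²·0.80 + 8.6²·0.66] − 256.968 = 544.822 − 256.968 = 287.854.
Reliability = 287.854 / 437.002 = 0.659.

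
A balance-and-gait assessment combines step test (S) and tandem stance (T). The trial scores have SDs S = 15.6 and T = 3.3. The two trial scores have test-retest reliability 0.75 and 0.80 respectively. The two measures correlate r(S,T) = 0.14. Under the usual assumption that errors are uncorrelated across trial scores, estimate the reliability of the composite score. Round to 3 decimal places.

Var(S+T) = 15.6² + 3.3² + 2·[15.6·3.3·0.14] = 254.25 + 14.4144 = 268.664.
Because errors are independent across components, Cov(Tᵢ,Tⱼ) = Cov(Xᵢ,Xⱼ); the off-diagonal part of the true-score variance is the same as above.
True-score variance = [15.6²·0.75 + 3.3²·0.80] + 14.4144 = 191.232 + 14.4144 = 205.646.
Reliability = 205.646 / 268.664 = 0.765.

0.765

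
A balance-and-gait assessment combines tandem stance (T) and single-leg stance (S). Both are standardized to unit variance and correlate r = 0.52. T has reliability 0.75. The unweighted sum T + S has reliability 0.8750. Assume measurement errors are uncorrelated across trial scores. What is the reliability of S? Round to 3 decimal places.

0.870

Var(T+S) = 2 + 2·0.52 = 3.040.
True-score variance = ρ_T + ρ_S + 2·0.52, so 0.8750 = (0.75 + ρ_S + 1.04) / 3.040.
ρ_S = 0.8750·3.040 − 0.75 − 1.04 = 0.870.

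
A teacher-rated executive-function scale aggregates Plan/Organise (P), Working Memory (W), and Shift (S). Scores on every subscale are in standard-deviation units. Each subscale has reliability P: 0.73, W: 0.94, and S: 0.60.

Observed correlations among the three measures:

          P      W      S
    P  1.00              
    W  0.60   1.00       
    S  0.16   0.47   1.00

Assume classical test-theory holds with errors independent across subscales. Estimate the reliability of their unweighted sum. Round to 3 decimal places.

Var(P+W+S) = 3 + 2·[0.60 + 0.16 + 0.47] = 3 + 2.46 = 5.46.
Because errors are independent across components, Cov(Tᵢ,Tⱼ) = Cov(Xᵢ,Xⱼ); the off-diagonal part of the true-score variance is the same as above.
True-score variance = [0.73 + 0.94 + 0.60] + 2.46 = 2.27 + 2.46 = 4.73.
Reliability = 4.73 / 5.46 = 0.866.

0.866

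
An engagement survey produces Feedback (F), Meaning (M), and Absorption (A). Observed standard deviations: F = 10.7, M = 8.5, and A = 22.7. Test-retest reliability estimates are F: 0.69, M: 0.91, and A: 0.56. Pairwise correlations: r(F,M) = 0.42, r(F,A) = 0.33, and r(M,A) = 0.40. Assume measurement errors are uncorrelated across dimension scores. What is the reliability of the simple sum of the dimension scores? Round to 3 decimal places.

Var(F+M+A) = 10.7² + 8.5² + 22.7² + 2·[10.7·8.5·0.42 + 10.7·22.7·0.33 + 8.5·22.7·0.40] = 702.03 + 391.065 = 1093.1.
Because errors are independent across components, Cov(Tᵢ,Tⱼ) = Cov(Xᵢ,Xⱼ); the off-diagonal part of the true-score variance is the same as above.
True-score variance = [10.7²·0.69 + 8.5²·0.91 + 22.7²·0.56] + 391.065 = 433.308 + 391.065 = 824.373.
Reliability = 824.373 / 1093.1 = 0.754.

0.754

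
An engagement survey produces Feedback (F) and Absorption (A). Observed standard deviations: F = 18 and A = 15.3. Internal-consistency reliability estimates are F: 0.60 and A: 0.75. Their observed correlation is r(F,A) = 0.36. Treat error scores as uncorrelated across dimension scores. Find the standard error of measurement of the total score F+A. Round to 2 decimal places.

13.72

Var(total) = 558.09 + 198.288 = 756.378.
True-score variance = 369.968 + 198.288 = 568.255, so reliability = 0.7513.
Error variance = 756.378 − 568.255 = 188.123; SEM = √188.123 = 13.72.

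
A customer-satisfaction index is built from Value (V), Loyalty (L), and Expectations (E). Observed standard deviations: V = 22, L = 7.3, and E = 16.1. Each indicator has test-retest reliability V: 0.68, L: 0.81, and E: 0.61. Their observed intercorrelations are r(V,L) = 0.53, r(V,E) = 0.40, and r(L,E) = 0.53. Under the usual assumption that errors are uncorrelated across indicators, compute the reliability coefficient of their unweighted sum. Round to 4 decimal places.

0.8064

Var(V+L+E) = 22² + 7.3² + 16.1² + 2·[22·7.3·0.53 + 22·16.1·0.40 + 7.3·16.1·0.53] = 796.5 + 578.178 = 1374.68.
Under uncorrelated errors the observed covariances equal the true-score covariances, so only the own-variance terms attenuate.
True-score variance = [22²·0.68 + 7.3²·0.81 + 16.1²·0.61] + 578.178 = 530.403 + 578.178 = 1108.58.
Reliability = 1108.58 / 1374.68 = 0.8064.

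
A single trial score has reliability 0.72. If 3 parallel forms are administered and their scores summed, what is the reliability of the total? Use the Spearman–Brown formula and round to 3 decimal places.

ρ_k = kρ / (1 + (k−1)ρ) = 3·0.72 / (1 + 2·0.72) = 2.160 / 2.440 = 0.885.

0.885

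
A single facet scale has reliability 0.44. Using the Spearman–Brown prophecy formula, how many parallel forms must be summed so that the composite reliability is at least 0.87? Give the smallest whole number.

k ≥ ρ*(1−ρ₁)/(ρ₁(1−ρ*)) = 0.87·0.56 / (0.44·0.13) = 8.517.
Smallest integer k = 9.

9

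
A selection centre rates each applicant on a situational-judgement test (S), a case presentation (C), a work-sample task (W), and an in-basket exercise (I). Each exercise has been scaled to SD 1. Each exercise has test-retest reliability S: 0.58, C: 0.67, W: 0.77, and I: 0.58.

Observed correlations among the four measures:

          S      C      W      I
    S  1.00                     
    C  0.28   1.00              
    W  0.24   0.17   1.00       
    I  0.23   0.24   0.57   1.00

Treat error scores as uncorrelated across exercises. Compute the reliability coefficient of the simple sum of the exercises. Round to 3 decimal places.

0.812

Var(S+C+W+I) = 4 + 2·[0.28 + 0.24 + 0.23 + 0.17 + 0.24 + 0.57] = 4 + 3.46 = 7.46.
Because errors are independent across components, Cov(Tᵢ,Tⱼ) = Cov(Xᵢ,Xⱼ); the off-diagonal part of the true-score variance is the same as above.
True-score variance = [0.58 + 0.67 + 0.77 + 0.58] + 3.46 = 2.6 + 3.46 = 6.06.
Reliability = 6.06 / 7.46 = 0.812.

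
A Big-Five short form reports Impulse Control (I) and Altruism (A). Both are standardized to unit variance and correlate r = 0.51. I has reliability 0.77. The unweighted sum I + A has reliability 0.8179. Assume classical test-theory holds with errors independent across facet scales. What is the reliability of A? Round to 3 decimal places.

0.680

Var(I+A) = 2 + 2·0.51 = 3.020.
True-score variance = ρ_I + ρ_A + 2·0.51, so 0.8179 = (0.77 + ρ_A + 1.02) / 3.020.
ρ_A = 0.8179·3.020 − 0.77 − 1.02 = 0.680.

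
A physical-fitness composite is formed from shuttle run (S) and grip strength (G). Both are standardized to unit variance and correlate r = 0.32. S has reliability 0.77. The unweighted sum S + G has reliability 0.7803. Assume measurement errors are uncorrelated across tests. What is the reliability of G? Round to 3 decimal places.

0.650

Var(S+G) = 2 + 2·0.32 = 2.640.
True-score variance = ρ_S + ρ_G + 2·0.32, so 0.7803 = (0.77 + ρ_G + 0.64) / 2.640.
ρ_G = 0.7803·2.640 − 0.77 − 0.64 = 0.650.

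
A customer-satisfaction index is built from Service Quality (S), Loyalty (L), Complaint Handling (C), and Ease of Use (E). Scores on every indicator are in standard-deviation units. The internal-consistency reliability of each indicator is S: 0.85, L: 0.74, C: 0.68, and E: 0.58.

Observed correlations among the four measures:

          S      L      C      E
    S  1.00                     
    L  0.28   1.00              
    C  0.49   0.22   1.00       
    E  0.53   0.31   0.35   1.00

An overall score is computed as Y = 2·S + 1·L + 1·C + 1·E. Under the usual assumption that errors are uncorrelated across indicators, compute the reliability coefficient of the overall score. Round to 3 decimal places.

0.885

Var(Y) = 2² + 1 + 1 + 1 + 2·[2·0.28 + 2·0.49 + 2·0.53 + 0.22 + 0.31 + 0.35] = 7 + 6.96 = 13.96.
Because errors are independent across components, Cov(Tᵢ,Tⱼ) = Cov(Xᵢ,Xⱼ); the off-diagonal part of the true-score variance is the same as above.
True-score variance = [2²·0.85 + 0.74 + 0.68 + 0.58] + 6.96 = 5.4 + 6.96 = 12.36.
Reliability = 12.36 / 13.96 = 0.885.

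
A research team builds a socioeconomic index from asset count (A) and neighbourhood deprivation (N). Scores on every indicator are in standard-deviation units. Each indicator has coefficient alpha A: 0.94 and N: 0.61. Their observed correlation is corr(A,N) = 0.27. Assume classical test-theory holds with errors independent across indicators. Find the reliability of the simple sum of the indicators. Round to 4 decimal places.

Var(A+N) = 2 + 2·[0.27] = 2 + 0.54 = 2.54.
Because errors are independent across components, Cov(Tᵢ,Tⱼ) = Cov(Xᵢ,Xⱼ); the off-diagonal part of the true-score variance is the same as above.
True-score variance = [0.94 + 0.61] + 0.54 = 1.55 + 0.54 = 2.09.
Reliability = 2.09 / 2.54 = 0.8228.

0.8228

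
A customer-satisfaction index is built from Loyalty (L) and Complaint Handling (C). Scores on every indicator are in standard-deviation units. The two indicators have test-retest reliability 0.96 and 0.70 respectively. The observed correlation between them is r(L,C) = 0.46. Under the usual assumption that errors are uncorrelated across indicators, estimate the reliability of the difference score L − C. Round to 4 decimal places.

Var(L−C) = 1 + 1 − 2·0.46 = 2 − 0.92 = 1.08.
Because errors are independent across components, Cov(Tᵢ,Tⱼ) = Cov(Xᵢ,Xⱼ); the off-diagonal part of the true-score variance is the same as above.
True-score variance = [0.96 + 0.70] − 0.92 = 1.66 − 0.92 = 0.74.
Reliability = 0.74 / 1.08 = 0.6852.

0.6852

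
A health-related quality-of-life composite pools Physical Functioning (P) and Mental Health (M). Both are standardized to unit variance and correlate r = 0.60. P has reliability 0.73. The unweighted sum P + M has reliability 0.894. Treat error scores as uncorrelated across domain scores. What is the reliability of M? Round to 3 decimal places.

Var(P+M) = 2 + 2·0.60 = 3.200.
True-score variance = ρ_P + ρ_M + 2·0.60, so 0.894 = (0.73 + ρ_M + 1.20) / 3.200.
ρ_M = 0.894·3.200 − 0.73 − 1.20 = 0.931.

0.931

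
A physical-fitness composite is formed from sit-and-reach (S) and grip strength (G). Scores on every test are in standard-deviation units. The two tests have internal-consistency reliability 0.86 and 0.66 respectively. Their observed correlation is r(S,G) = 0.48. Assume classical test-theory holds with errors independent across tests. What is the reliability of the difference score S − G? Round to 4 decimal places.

0.5385

Var(S−G) = 1 + 1 − 2·0.48 = 2 − 0.96 = 1.04.
Because errors are independent across components, Cov(Tᵢ,Tⱼ) = Cov(Xᵢ,Xⱼ); the off-diagonal part of the true-score variance is the same as above.
True-score variance = [0.86 + 0.66] − 0.96 = 1.52 − 0.96 = 0.56.
Reliability = 0.56 / 1.04 = 0.5385.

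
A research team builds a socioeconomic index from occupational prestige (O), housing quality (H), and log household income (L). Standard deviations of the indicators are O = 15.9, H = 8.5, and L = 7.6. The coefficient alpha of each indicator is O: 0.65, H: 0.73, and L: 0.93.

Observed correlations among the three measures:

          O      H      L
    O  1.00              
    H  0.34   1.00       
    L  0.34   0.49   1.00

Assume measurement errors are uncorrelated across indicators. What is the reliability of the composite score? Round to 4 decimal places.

0.8194

Var(O+H+L) = 15.9² + 8.5² + 7.6² + 2·[15.9·8.5·0.34 + 15.9·7.6·0.34 + 8.5·7.6·0.49] = 382.82 + 237.381 = 620.201.
Because errors are independent across components, Cov(Tᵢ,Tⱼ) = Cov(Xᵢ,Xⱼ); the off-diagonal part of the true-score variance is the same as above.
True-score variance = [15.9²·0.65 + 8.5²·0.73 + 7.6²·0.93] + 237.381 = 270.786 + 237.381 = 508.167.
Reliability = 508.167 / 620.201 = 0.8194.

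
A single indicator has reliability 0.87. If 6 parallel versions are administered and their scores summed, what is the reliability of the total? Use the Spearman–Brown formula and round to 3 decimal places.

0.976

ρ_k = kρ / (1 + (k−1)ρ) = 6·0.87 / (1 + 5·0.87) = 5.220 / 5.350 = 0.976.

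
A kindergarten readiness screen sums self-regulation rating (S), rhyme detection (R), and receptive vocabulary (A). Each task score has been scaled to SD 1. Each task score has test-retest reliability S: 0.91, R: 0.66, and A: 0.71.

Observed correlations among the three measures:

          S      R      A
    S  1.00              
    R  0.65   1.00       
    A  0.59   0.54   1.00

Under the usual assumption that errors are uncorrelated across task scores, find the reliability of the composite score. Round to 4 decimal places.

0.8902

Var(S+R+A) = 3 + 2·[0.65 + 0.59 + 0.54] = 3 + 3.56 = 6.56.
With uncorrelated errors the cross-covariances are all true-score covariance, so they carry over unchanged; only the diagonal terms shrink to ρᵢσᵢ².
True-score variance = [0.91 + 0.66 + 0.71] + 3.56 = 2.28 + 3.56 = 5.84.
Reliability = 5.84 / 6.56 = 0.8902.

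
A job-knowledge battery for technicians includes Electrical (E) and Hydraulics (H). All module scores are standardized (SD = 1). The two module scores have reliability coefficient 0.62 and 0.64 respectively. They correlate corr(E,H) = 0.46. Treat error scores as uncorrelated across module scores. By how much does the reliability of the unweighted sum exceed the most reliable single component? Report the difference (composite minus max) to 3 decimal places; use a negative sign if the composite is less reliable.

0.107

Var(sum) = 2 + 0.92 = 2.92; true-score variance = 1.26 + 0.92 = 2.18; composite reliability = 0.7466.
Max component reliability = 0.6400.
Difference = 0.7466 − 0.6400 = 0.107.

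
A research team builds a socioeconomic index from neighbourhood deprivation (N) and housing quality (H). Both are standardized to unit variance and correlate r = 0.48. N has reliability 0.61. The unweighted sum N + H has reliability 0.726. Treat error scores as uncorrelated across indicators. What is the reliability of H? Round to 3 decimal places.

0.579

Var(N+H) = 2 + 2·0.48 = 2.960.
True-score variance = ρ_N + ρ_H + 2·0.48, so 0.726 = (0.61 + ρ_H + 0.96) / 2.960.
ρ_H = 0.726·2.960 − 0.61 − 0.96 = 0.579.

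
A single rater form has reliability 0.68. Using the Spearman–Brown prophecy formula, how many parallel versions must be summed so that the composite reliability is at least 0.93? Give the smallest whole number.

7

k ≥ ρ*(1−ρ₁)/(ρ₁(1−ρ*)) = 0.93·0.32 / (0.68·0.07) = 6.252.
Smallest integer k = 7.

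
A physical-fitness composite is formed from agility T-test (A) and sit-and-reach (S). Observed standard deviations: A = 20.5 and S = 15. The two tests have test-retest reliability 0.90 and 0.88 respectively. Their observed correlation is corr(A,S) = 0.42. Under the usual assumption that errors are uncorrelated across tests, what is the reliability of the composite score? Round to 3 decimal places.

0.924

Var(A+S) = 20.5² + 15² + 2·[20.5·15·0.42] = 645.25 + 258.3 = 903.55.
Because errors are independent across components, Cov(Tᵢ,Tⱼ) = Cov(Xᵢ,Xⱼ); the off-diagonal part of the true-score variance is the same as above.
True-score variance = [20.5²·0.90 + 15²·0.88] + 258.3 = 576.225 + 258.3 = 834.525.
Reliability = 834.525 / 903.55 = 0.924.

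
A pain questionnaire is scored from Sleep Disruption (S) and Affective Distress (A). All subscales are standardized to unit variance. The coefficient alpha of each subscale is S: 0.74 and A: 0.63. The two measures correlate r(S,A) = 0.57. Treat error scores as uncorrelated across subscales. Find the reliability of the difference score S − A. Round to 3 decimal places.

0.267

Var(S−A) = 1 + 1 − 2·0.57 = 2 − 1.14 = 0.86.
With uncorrelated errors the cross-covariances are all true-score covariance, so they carry over unchanged; only the diagonal terms shrink to ρᵢσᵢ².
True-score variance = [0.74 + 0.63] − 1.14 = 1.37 − 1.14 = 0.23.
Reliability = 0.23 / 0.86 = 0.267.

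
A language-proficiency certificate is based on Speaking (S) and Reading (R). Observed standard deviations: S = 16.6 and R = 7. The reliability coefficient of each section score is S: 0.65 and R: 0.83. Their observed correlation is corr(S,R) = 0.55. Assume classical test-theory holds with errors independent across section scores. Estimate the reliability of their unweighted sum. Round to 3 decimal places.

0.768

Var(S+R) = 16.6² + 7² + 2·[16.6·7·0.55] = 324.56 + 127.82 = 452.38.
Because errors are independent across components, Cov(Tᵢ,Tⱼ) = Cov(Xᵢ,Xⱼ); the off-diagonal part of the true-score variance is the same as above.
True-score variance = [16.6²·0.65 + 7²·0.83] + 127.82 = 219.784 + 127.82 = 347.604.
Reliability = 347.604 / 452.38 = 0.768.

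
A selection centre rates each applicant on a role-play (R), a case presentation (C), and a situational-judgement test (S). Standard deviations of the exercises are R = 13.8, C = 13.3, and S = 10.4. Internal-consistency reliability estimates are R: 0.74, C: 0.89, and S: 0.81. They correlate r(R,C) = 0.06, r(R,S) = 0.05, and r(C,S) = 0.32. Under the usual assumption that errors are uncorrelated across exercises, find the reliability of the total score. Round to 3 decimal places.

Var(R+C+S) = 13.8² + 13.3² + 10.4² + 2·[13.8·13.3·0.06 + 13.8·10.4·0.05 + 13.3·10.4·0.32] = 475.49 + 124.902 = 600.392.
Under uncorrelated errors the observed covariances equal the true-score covariances, so only the own-variance terms attenuate.
True-score variance = [13.8²·0.74 + 13.3²·0.89 + 10.4²·0.81] + 124.902 = 385.967 + 124.902 = 510.869.
Reliability = 510.869 / 600.392 = 0.851.

0.851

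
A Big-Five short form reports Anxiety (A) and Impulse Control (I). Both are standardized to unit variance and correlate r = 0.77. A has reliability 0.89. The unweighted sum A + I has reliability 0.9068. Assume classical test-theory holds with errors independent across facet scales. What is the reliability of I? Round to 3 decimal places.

0.780

Var(A+I) = 2 + 2·0.77 = 3.540.
True-score variance = ρ_A + ρ_I + 2·0.77, so 0.9068 = (0.89 + ρ_I + 1.54) / 3.540.
ρ_I = 0.9068·3.540 − 0.89 − 1.54 = 0.780.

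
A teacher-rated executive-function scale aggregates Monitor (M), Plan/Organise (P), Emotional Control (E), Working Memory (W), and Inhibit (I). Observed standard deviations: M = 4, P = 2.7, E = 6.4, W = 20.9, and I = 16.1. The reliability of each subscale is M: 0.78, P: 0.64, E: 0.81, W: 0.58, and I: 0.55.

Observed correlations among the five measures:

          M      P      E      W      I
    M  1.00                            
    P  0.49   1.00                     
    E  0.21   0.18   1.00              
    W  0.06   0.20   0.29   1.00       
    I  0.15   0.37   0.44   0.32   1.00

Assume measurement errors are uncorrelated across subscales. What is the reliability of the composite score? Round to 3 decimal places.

0.750

Var(M+P+E+W+I) = 4² + 2.7² + 6.4² + 20.9² + 16.1² + 2·[4·2.7·0.49 + 4·6.4·0.21 + 4·20.9·0.06 + 4·16.1·0.15 + 2.7·6.4·0.18 + 2.7·20.9·0.20 + 2.7·16.1·0.37 + 6.4·20.9·0.29 + 6.4·16.1·0.44 + 20.9·16.1·0.32] = 760.27 + 495.258 = 1255.53.
Because errors are independent across components, Cov(Tᵢ,Tⱼ) = Cov(Xᵢ,Xⱼ); the off-diagonal part of the true-score variance is the same as above.
True-score variance = [4²·0.78 + 2.7²·0.64 + 6.4²·0.81 + 20.9²·0.58 + 16.1²·0.55] + 495.258 = 446.238 + 495.258 = 941.497.
Reliability = 941.497 / 1255.53 = 0.750.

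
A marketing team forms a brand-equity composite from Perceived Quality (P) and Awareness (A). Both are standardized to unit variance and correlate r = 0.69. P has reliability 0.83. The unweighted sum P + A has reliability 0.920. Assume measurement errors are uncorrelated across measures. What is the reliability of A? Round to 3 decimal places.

Var(P+A) = 2 + 2·0.69 = 3.380.
True-score variance = ρ_P + ρ_A + 2·0.69, so 0.920 = (0.83 + ρ_A + 1.38) / 3.380.
ρ_A = 0.920·3.380 − 0.83 − 1.38 = 0.900.

0.900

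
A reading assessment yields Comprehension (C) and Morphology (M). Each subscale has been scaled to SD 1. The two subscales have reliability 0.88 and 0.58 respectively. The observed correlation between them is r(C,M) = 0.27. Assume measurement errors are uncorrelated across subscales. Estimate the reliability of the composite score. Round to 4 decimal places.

Var(C+M) = 2 + 2·[0.27] = 2 + 0.54 = 2.54.
Because errors are independent across components, Cov(Tᵢ,Tⱼ) = Cov(Xᵢ,Xⱼ); the off-diagonal part of the true-score variance is the same as above.
True-score variance = [0.88 + 0.58] + 0.54 = 1.46 + 0.54 = 2.
Reliability = 2 / 2.54 = 0.7874.

0.7874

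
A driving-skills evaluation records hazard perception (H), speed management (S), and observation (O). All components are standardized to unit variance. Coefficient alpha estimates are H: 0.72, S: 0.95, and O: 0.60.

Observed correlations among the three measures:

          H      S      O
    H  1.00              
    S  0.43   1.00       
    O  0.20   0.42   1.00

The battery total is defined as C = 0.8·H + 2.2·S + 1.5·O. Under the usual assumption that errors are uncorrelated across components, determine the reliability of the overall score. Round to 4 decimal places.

0.8943

Var(C) = 0.8² + 2.2² + 1.5² + 2·[1.76·0.43 + 1.2·0.20 + 3.3·0.42] = 7.73 + 4.7656 = 12.4956.
With uncorrelated errors the cross-covariances are all true-score covariance, so they carry over unchanged; only the diagonal terms shrink to ρᵢσᵢ².
True-score variance = [0.8²·0.72 + 2.2²·0.95 + 1.5²·0.60] + 4.7656 = 6.4088 + 4.7656 = 11.1744.
Reliability = 11.1744 / 12.4956 = 0.8943.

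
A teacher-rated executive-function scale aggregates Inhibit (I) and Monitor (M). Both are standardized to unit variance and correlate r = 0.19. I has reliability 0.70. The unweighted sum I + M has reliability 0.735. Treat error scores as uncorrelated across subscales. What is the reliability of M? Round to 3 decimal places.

Var(I+M) = 2 + 2·0.19 = 2.380.
True-score variance = ρ_I + ρ_M + 2·0.19, so 0.735 = (0.70 + ρ_M + 0.38) / 2.380.
ρ_M = 0.735·2.380 − 0.70 − 0.38 = 0.669.

0.669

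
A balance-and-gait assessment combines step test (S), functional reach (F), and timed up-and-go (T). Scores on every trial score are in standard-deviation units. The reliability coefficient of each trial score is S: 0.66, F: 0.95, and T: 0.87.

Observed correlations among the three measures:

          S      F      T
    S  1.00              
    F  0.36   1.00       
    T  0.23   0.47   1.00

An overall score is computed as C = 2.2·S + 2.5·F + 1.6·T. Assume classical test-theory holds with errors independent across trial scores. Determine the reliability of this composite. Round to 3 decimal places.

0.900

Var(C) = 2.2² + 2.5² + 1.6² + 2·[5.5·0.36 + 3.52·0.23 + 4·0.47] = 13.65 + 9.3392 = 22.9892.
With uncorrelated errors the cross-covariances are all true-score covariance, so they carry over unchanged; only the diagonal terms shrink to ρᵢσᵢ².
True-score variance = [2.2²·0.66 + 2.5²·0.95 + 1.6²·0.87] + 9.3392 = 11.3591 + 9.3392 = 20.6983.
Reliability = 20.6983 / 22.9892 = 0.900.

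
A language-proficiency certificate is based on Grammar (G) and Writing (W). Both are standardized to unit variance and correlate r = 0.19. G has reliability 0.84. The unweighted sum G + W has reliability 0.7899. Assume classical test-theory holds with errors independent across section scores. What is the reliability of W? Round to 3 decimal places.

Var(G+W) = 2 + 2·0.19 = 2.380.
True-score variance = ρ_G + ρ_W + 2·0.19, so 0.7899 = (0.84 + ρ_W + 0.38) / 2.380.
ρ_W = 0.7899·2.380 − 0.84 − 0.38 = 0.660.

0.660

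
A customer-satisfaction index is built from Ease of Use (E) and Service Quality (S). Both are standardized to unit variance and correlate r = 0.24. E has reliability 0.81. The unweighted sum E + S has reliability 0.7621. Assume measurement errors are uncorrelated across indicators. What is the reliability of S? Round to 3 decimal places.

0.600

Var(E+S) = 2 + 2·0.24 = 2.480.
True-score variance = ρ_E + ρ_S + 2·0.24, so 0.7621 = (0.81 + ρ_S + 0.48) / 2.480.
ρ_S = 0.7621·2.480 − 0.81 − 0.48 = 0.600.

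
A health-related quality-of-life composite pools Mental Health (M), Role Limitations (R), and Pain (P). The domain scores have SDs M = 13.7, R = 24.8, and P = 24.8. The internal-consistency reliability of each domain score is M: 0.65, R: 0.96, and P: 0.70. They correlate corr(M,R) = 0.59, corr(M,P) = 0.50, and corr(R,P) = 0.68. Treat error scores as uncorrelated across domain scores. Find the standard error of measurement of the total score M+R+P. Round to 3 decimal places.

Var(total) = 1417.77 + 1577.13 = 2994.9.
True-score variance = 1142.96 + 1577.13 = 2720.1, so reliability = 0.9082.
Error variance = 2994.9 − 2720.1 = 274.805; SEM = √274.805 = 16.577.

16.577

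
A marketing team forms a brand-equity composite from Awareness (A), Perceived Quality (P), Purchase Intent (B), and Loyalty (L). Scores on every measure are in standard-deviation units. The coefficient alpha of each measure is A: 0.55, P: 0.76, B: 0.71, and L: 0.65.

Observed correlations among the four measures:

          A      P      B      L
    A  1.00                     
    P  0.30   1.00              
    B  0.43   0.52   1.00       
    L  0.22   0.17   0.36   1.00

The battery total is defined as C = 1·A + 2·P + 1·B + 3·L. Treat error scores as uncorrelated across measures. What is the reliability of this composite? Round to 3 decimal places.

0.803

Var(C) = 1 + 2² + 1 + 3² + 2·[2·0.30 + 0.43 + 3·0.22 + 2·0.52 + 6·0.17 + 3·0.36] = 15 + 9.66 = 24.66.
Because errors are independent across components, Cov(Tᵢ,Tⱼ) = Cov(Xᵢ,Xⱼ); the off-diagonal part of the true-score variance is the same as above.
True-score variance = [0.55 + 2²·0.76 + 0.71 + 3²·0.65] + 9.66 = 10.15 + 9.66 = 19.81.
Reliability = 19.81 / 24.66 = 0.803.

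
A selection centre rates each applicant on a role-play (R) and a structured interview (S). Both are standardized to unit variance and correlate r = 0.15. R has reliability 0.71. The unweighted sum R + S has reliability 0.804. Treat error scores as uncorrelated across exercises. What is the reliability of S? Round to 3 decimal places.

0.839

Var(R+S) = 2 + 2·0.15 = 2.300.
True-score variance = ρ_R + ρ_S + 2·0.15, so 0.804 = (0.71 + ρ_S + 0.30) / 2.300.
ρ_S = 0.804·2.300 − 0.71 − 0.30 = 0.839.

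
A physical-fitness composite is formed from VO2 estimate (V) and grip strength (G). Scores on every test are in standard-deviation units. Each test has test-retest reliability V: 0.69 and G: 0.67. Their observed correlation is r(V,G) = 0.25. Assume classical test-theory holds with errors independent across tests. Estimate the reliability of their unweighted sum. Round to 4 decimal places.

0.7440

Var(V+G) = 2 + 2·[0.25] = 2 + 0.5 = 2.5.
Because errors are independent across components, Cov(Tᵢ,Tⱼ) = Cov(Xᵢ,Xⱼ); the off-diagonal part of the true-score variance is the same as above.
True-score variance = [0.69 + 0.67] + 0.5 = 1.36 + 0.5 = 1.86.
Reliability = 1.86 / 2.5 = 0.7440.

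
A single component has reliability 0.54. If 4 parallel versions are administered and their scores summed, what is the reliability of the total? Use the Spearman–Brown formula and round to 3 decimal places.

ρ_k = kρ / (1 + (k−1)ρ) = 4·0.54 / (1 + 3·0.54) = 2.160 / 2.620 = 0.824.

0.824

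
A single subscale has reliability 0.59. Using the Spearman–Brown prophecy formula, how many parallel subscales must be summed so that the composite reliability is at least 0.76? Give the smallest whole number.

3

k ≥ ρ*(1−ρ₁)/(ρ₁(1−ρ*)) = 0.76·0.41 / (0.59·0.24) = 2.201.
Smallest integer k = 3.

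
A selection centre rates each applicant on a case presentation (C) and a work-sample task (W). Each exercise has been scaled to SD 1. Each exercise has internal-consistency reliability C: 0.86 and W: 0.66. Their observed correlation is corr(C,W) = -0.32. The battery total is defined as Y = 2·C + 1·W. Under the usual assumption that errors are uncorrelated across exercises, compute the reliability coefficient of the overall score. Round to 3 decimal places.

0.758

Var(Y) = 2² + 1 + 2·[2·(-0.32)] = 5 − 1.28 = 3.72.
Under uncorrelated errors the observed covariances equal the true-score covariances, so only the own-variance terms attenuate.
True-score variance = [2²·0.86 + 0.66] − 1.28 = 4.1 − 1.28 = 2.82.
Reliability = 2.82 / 3.72 = 0.758.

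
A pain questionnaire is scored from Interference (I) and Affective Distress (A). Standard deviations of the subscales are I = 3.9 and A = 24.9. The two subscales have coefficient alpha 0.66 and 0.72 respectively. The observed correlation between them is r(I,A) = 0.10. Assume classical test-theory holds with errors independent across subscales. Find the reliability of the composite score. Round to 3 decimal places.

Var(I+A) = 3.9² + 24.9² + 2·[3.9·24.9·0.10] = 635.22 + 19.422 = 654.642.
With uncorrelated errors the cross-covariances are all true-score covariance, so they carry over unchanged; only the diagonal terms shrink to ρᵢσᵢ².
True-score variance = [3.9²·0.66 + 24.9²·0.72] + 19.422 = 456.446 + 19.422 = 475.868.
Reliability = 475.868 / 654.642 = 0.727.

0.727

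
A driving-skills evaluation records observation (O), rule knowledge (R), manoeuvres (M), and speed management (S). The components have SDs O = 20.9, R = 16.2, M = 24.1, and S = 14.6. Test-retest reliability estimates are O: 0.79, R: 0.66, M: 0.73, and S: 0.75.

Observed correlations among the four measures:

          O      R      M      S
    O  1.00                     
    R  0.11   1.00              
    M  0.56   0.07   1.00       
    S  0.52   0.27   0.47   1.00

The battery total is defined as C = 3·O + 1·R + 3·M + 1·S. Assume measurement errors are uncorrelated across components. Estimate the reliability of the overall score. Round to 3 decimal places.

Var(C) = 3²·20.9² + 16.2² + 3²·24.1² + 14.6² + 2·[3·20.9·16.2·0.11 + 9·20.9·24.1·0.56 + 3·20.9·14.6·0.52 + 3·16.2·24.1·0.07 + 16.2·14.6·0.27 + 3·24.1·14.6·0.47] = 9634.18 + 7536.64 = 17170.8.
Under uncorrelated errors the observed covariances equal the true-score covariances, so only the own-variance terms attenuate.
True-score variance = [3²·20.9²·0.79 + 16.2²·0.66 + 3²·24.1²·0.73 + 14.6²·0.75] + 7536.64 = 7254.72 + 7536.64 = 14791.4.
Reliability = 14791.4 / 17170.8 = 0.861.

0.861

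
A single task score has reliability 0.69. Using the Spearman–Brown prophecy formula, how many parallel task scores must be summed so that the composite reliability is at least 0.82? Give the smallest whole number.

k ≥ ρ*(1−ρ₁)/(ρ₁(1−ρ*)) = 0.82·0.31 / (0.69·0.18) = 2.047.
Smallest integer k = 3.

3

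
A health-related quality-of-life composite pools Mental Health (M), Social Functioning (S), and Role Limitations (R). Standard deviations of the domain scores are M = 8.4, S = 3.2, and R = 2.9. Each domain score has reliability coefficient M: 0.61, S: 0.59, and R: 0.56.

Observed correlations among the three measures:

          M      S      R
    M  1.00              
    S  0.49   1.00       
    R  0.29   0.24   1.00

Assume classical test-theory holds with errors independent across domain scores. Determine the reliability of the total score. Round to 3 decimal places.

0.736

Var(M+S+R) = 8.4² + 3.2² + 2.9² + 2·[8.4·3.2·0.49 + 8.4·2.9·0.29 + 3.2·2.9·0.24] = 89.21 + 44.9256 = 134.136.
Because errors are independent across components, Cov(Tᵢ,Tⱼ) = Cov(Xᵢ,Xⱼ); the off-diagonal part of the true-score variance is the same as above.
True-score variance = [8.4²·0.61 + 3.2²·0.59 + 2.9²·0.56] + 44.9256 = 53.7928 + 44.9256 = 98.7184.
Reliability = 98.7184 / 134.136 = 0.736.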